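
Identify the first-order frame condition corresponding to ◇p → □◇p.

the Euclidean property: ∀x ∀y ∀z (Rxy ∧ Rxz → Ryz)

Suppose ◇p→□◇p is valid. Take Rxy, Rxz and set V(p)={y}. Then ◇p at x, so □◇p at x, so ◇p at z, so some w with Rzw has p; w=y, i.e. Rzy. By symmetry of the argument, Ryz.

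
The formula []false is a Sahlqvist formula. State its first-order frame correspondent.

This is the Ver axiom.
Its frame correspondent is emptiness of R — forall x forall y ~Rxy.

Emptiness of R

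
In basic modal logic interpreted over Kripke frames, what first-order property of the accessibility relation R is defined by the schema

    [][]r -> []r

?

Suppose □□r→□r is valid. Take Rxy and set V(r)={w : xR²w}. Then □□r at x, so □r at x, so r at y, i.e. ∃z(Rxz∧Rzy).
The converse is a direct semantic check.
Frame condition: forall x forall y (Rxy -> exists z (Rxz & Rzy)).

density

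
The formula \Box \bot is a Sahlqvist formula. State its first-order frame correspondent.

Emptiness of R

□⊥ is valid iff no world has any successor (otherwise □⊥ fails at any world with one).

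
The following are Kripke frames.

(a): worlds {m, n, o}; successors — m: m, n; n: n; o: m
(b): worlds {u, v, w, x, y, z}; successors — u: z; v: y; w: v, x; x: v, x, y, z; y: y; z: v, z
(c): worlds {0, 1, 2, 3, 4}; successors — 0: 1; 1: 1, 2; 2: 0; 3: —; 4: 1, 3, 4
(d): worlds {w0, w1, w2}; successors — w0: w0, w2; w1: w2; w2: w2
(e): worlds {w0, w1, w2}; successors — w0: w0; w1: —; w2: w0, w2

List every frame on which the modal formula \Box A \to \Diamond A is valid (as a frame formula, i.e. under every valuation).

(a), (b), (d)

The schema corresponds to seriality: \forall x \exists y Rxy.
(a): holds.
(b): holds.
(c): fails — world 3 has no successor.
(d): holds.
(e): fails — world w1 has no successor.
Valid on: (a), (b), (d).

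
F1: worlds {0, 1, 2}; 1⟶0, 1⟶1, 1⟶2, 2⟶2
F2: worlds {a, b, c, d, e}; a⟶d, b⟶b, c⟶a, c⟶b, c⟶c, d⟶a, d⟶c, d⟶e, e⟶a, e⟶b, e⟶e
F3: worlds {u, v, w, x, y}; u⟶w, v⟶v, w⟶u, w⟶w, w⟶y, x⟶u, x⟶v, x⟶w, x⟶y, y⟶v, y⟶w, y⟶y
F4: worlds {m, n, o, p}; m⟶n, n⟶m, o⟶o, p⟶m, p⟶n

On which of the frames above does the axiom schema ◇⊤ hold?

F2, F3, F4

Frame correspondent (Sahlqvist): ∀x ∃y Rxy — i.e. seriality.
F1: fails — world 0 has no successor.
F2: condition met.
F3: condition met.
F4: condition met.
Valid on: F2, F3, F4.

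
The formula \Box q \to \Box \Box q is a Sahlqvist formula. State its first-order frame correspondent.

Transitivity

This is the 4 axiom.
Its frame correspondent is transitivity — \forall x \forall y \forall z (Rxy \wedge Ryz \to Rxz).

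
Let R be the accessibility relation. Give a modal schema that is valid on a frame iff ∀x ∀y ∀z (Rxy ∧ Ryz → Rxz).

This is transitivity; the standard corresponding axiom is 4: □s → □□s.
Suppose □s→□□s is valid. Take Rxy, Ryz and set V(s)={w : Rxw}. Then □s at x, so □□s at x, so □s at y, so s at z, i.e. Rxz.

□s → □□s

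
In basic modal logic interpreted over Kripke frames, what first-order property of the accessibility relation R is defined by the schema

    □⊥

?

emptiness of R

This is the Ver axiom.
It corresponds to emptiness of R: ∀x ∀y ¬Rxy.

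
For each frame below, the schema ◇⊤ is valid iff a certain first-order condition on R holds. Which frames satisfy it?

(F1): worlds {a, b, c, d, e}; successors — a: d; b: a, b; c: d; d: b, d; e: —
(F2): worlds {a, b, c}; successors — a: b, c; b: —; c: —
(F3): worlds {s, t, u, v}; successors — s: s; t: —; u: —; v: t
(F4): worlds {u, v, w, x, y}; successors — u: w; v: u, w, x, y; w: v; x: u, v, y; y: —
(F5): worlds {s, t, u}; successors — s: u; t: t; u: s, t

The schema corresponds to seriality: ∀x ∃y Rxy.
(F1): fails — world e has no successor.
(F2): fails — world b has no successor.
(F3): fails — world t has no successor.
(F4): fails — world y has no successor.
(F5): ✓.

(F5)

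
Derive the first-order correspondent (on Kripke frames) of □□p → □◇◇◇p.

∀x ∀z (xRz → ∃w (xR²w ∧ zR³w))

This is a Sahlqvist (Geach-type) schema ◇^0□^2p → □^1◇^3p.
Minimal-valuation argument: fix x; take any y with xR^0y and any z with xR^1z. Set V(p) to the set of worlds R-reachable from y in exactly 2 steps. Then □^2p holds at y, so the antecedent holds at x; validity forces ◇^3p at z, giving a w with zR^3w and yR^2w.
First-order correspondent: ∀x ∀z (xRz → ∃w (xR²w ∧ zR³w)).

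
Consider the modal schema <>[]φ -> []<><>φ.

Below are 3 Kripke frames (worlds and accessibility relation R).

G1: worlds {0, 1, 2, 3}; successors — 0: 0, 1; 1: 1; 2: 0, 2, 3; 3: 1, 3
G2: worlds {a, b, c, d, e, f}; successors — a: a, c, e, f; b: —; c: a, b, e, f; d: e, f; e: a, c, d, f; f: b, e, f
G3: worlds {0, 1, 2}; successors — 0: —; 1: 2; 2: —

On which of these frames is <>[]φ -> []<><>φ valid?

Frame correspondent (Sahlqvist): forall x forall y forall z ((xRy & xRz) -> exists w (yRw & z R^2 w)) — i.e. a generalized confluence (Geach) condition.
G1: satisfies the condition.
G2: fails — cRa, cRb but no w with aRw and bR²w.
G3: fails — 1R2, 1R2 but no w with 2Rw and 2R²w.
Valid on: G1.

G1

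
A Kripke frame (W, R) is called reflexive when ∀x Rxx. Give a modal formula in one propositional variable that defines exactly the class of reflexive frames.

The condition is reflexivity. The T schema □q → q defines it.
Suppose □q→q is valid. At any x set V(q)={w : Rxw}. Then □q holds at x, so q holds at x, i.e. Rxx.

□q → q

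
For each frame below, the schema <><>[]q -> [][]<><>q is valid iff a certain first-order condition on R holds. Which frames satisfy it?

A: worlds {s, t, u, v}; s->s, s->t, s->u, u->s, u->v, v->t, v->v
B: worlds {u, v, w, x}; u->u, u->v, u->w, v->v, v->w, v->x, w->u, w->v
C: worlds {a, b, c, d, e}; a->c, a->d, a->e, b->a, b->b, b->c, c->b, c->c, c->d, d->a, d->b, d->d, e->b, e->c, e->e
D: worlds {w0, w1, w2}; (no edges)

C, D

Frame correspondent (Sahlqvist): forall x forall y forall z ((x R^2 y & x R^2 z) -> exists w (yRw & z R^2 w)) — i.e. a generalized confluence (Geach) condition.
A: fails — sR²s, sR²t but no w with sRw and tR²w.
B: fails — uR²u, uR²x but no t with uRt and xR²t.
C: holds.
D: holds.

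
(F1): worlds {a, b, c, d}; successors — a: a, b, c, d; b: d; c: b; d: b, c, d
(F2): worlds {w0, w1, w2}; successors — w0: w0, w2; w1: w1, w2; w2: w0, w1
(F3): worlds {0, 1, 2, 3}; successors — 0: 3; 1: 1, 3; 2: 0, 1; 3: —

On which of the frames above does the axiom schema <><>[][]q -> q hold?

(F2)

Frame correspondent (Sahlqvist): forall x forall y (x R^2 y -> exists w (y R^2 w & x = w)) — i.e. a generalized confluence (Geach) condition.
(F1): fails — aR²b but no w with bR²w and a=w.
(F2): satisfies the condition.
(F3): fails — 1R²3 but no w with 3R²w and 1=w.
Valid on: (F2).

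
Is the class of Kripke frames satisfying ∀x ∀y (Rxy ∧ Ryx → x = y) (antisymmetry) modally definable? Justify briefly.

If a class were modally definable it would be closed under surjective bounded morphisms (Goldblatt–Thomason).
The 4-cycle (worlds s,t,u,v with s→t→u→v→s) is antisymmetric. Sending even-indexed worlds to s and odd-indexed worlds to t is a surjective bounded morphism onto the two-world frame with s↔t, which is not antisymmetric.
So the class is not modally definable.

No — not modally definable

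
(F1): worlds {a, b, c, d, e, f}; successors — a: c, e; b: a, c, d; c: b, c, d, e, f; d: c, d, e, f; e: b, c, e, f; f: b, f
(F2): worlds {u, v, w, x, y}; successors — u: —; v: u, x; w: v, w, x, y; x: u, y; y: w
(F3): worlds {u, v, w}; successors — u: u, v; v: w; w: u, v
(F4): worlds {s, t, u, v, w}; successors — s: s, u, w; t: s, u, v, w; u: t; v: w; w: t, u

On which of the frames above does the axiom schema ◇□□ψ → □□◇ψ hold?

(F1)

Frame correspondent (Sahlqvist): ∀x ∀y ∀z ((xRy ∧ xR²z) → ∃w (yR²w ∧ zRw)) — i.e. a generalized confluence (Geach) condition.
(F1): holds.
(F2): fails — vRu, vR²u but no t with uR²t and uRt.
(F3): fails — uRv, uR²v but no t with vR²t and vRt.
(F4): fails — sRu, sR²u but no w* with uR²w* and uRw*.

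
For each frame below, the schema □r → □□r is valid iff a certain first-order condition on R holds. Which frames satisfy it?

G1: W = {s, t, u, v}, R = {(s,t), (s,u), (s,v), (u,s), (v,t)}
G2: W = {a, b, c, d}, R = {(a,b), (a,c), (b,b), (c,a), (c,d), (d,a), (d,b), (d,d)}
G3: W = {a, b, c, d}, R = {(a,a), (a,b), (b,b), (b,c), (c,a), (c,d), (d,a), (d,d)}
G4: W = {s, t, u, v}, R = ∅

G4

This is the axiom for transitivity; its first-order frame correspondent is ∀x ∀y ∀z (Rxy ∧ Ryz → Rxz).
G1: fails — Rus and Rsv but not Ruv.
G2: fails — Rcd and Rdb but not Rcb.
G3: fails — Rbc and Rcd but not Rbd.
G4: condition met.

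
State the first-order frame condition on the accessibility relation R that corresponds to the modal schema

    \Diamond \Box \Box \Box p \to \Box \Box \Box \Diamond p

\forall x \forall y \forall z ((xRy \wedge x R^3 z) \to \exists w (y R^3 w \wedge zRw))

This is a Sahlqvist (Geach-type) schema ◇^1□^3p → □^3◇^1p.
Minimal-valuation argument: fix x; take any y with xR^1y and any z with xR^3z. Set V(p) to the set of worlds R-reachable from y in exactly 3 steps. Then □^3p holds at y, so the antecedent holds at x; validity forces ◇^1p at z, giving a w with zR^1w and yR^3w.
First-order correspondent: \forall x \forall y \forall z ((xRy \wedge x R^3 z) \to \exists w (y R^3 w \wedge zRw)).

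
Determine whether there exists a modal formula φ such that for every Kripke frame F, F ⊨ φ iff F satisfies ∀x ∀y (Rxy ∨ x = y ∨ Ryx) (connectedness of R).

Not modally definable

Any modally definable frame class is closed under disjoint unions.
Take 3 disjoint single-world reflexive frames: each is trivially connected, but their disjoint union has 3 worlds with no edge between distinct components, so it is not connected.
So the class is not modally definable.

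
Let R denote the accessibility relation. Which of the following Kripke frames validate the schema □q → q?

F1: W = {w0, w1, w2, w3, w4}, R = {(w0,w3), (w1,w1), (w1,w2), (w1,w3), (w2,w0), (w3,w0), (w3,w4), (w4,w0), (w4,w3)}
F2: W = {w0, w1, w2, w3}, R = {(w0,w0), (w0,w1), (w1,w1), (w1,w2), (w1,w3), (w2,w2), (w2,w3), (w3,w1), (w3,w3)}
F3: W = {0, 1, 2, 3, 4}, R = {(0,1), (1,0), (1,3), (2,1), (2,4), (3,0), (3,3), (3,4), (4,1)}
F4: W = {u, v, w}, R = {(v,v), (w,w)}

F2

This is the axiom for reflexivity; its first-order frame correspondent is ∀x Rxx.
F1: fails — world w0 does not see itself.
F2: holds.
F3: fails — world 0 does not see itself.
F4: fails — world u does not see itself.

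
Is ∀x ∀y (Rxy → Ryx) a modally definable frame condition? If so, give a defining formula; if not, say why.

The condition is symmetry. A defining modal formula is q → □◇q.
Suppose q→□◇q is valid. Take Rxy and set V(q)={x}. Then q at x, so □◇q at x, so ◇q at y, so some z with Ryz has q; z=x, i.e. Ryx.

Definable; q → □◇q defines it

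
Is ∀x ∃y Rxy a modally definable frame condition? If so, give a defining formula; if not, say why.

Yes, by □q → ◇q

The condition is seriality. A defining modal formula is □q → ◇q.
Suppose □q→◇q is valid. At any x set V(q)=W. Then □q at x, so ◇q at x, so x has a successor.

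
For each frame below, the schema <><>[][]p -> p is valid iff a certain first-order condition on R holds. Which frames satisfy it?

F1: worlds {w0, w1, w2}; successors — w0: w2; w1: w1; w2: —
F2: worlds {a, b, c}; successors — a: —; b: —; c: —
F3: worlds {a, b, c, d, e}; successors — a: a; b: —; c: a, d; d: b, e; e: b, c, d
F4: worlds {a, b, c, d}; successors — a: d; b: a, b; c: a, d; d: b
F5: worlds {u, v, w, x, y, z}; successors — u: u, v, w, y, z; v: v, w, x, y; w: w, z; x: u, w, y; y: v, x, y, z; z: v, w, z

F1, F2

This is the axiom for a generalized confluence (Geach) condition; its first-order frame correspondent is forall x forall y (x R^2 y -> exists w (y R^2 w & x = w)).
F1: satisfies the condition.
F2: satisfies the condition.
F3: fails — cR²a but no w with aR²w and c=w.
F4: fails — cR²b but no w with bR²w and c=w.
F5: fails — uR²w but no t with wR²t and u=t.
Valid on: F1, F2.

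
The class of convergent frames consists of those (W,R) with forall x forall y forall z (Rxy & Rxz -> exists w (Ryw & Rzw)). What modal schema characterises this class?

◇□q → □◇q

The condition is convergence. The .2 schema ◇□q → □◇q defines it.
Suppose ◇□q→□◇q is valid. Take Rxy, Rxz and set V(q)={w : Ryw}. Then □q at y so ◇□q at x, so □◇q at x, so ◇q at z, giving w with Rzw and Ryw.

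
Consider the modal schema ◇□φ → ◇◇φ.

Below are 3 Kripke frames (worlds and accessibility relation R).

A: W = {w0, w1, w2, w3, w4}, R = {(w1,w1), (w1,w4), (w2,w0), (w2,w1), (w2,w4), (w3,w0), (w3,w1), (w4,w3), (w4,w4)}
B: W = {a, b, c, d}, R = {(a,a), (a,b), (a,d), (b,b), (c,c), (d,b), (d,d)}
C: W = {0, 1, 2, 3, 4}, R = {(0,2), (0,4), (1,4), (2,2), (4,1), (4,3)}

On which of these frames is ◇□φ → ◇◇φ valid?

This is the axiom for a generalized confluence (Geach) condition; its first-order frame correspondent is ∀x ∀y (xRy → ∃w (yRw ∧ xR²w)).
A: fails — w2Rw0 but no w with w0Rw and w2R²w.
B: satisfies the condition.
C: fails — 4R3 but no w with 3Rw and 4R²w.
Valid on: B.

B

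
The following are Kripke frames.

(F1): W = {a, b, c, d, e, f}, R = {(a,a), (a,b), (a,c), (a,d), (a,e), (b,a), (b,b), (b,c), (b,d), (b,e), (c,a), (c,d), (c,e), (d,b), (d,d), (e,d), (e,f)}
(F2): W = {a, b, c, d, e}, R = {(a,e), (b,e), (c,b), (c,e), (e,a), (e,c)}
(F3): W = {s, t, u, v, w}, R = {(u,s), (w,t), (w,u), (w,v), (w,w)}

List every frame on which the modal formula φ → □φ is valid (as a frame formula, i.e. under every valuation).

none

Frame correspondent (Sahlqvist): ∀x ∀z (xRz → ∃w (x = w ∧ z = w)) — i.e. a generalized confluence (Geach) condition.
(F1): fails — aRb but a ≠ b.
(F2): fails — aRe but a ≠ e.
(F3): fails — uRs but u ≠ s.
Valid on no frame.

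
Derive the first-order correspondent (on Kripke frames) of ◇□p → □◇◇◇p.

This is a Sahlqvist (Geach-type) schema ◇^1□^1p → □^1◇^3p.
Minimal-valuation argument: fix x; take any y with xR^1y and any z with xR^1z. Set V(p) to the set of worlds R-reachable from y in exactly 1 step. Then □^1p holds at y, so the antecedent holds at x; validity forces ◇^3p at z, giving a w with zR^3w and yR^1w.
First-order correspondent: ∀x ∀y ∀z ((xRy ∧ xRz) → ∃w (yRw ∧ zR³w)).

∀x ∀y ∀z ((xRy ∧ xRz) → ∃w (yRw ∧ zR³w))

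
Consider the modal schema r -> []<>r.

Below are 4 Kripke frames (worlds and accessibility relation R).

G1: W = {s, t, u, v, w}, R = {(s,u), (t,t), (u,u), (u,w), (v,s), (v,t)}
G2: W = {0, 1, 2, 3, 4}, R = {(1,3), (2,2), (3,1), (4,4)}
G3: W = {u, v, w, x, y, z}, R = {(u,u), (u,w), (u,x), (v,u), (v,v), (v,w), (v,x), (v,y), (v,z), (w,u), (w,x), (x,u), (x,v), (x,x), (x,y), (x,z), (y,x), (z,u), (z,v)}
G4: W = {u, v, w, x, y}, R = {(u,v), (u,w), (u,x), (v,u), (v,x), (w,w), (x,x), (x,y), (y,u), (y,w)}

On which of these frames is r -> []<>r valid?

G2

This is the axiom for symmetry; its first-order frame correspondent is forall x forall y (Rxy -> Ryx).
G1: fails — Ruw but not Rwu.
G2: ✓.
G3: fails — Rwx but not Rxw.
G4: fails — Ruw but not Rwu.
Valid on: G2.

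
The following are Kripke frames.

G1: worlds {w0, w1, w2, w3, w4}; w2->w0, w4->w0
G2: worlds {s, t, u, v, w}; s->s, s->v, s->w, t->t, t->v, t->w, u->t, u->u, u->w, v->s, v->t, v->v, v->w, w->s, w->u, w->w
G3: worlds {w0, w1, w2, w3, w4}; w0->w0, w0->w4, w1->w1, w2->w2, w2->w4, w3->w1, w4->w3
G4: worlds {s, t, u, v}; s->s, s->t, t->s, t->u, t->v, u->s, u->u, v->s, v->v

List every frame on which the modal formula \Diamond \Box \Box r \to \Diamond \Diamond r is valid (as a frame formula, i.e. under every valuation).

This is the axiom for a generalized confluence (Geach) condition; its first-order frame correspondent is \forall x \forall y (xRy \to \exists w (y R^2 w \wedge x R^2 w)).
G1: fails — w2Rw0 but no w with w0R²w and w2R²w.
G2: satisfies the condition.
G3: fails — w0Rw4 but no w with w4R²w and w0R²w.
G4: satisfies the condition.
Valid on: G2, G4.

G2, G4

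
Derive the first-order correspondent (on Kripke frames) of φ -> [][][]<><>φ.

forall x forall z (x R^3 z -> exists w (x = w & z R^2 w))

This is a Sahlqvist (Geach-type) schema ◇^0□^0φ → □^3◇^2φ.
Minimal-valuation argument: fix x; take any y with xR^0y and any z with xR^3z. Set V(φ) to the set of worlds R-reachable from y in exactly 0 steps. Then □^0φ holds at y, so the antecedent holds at x; validity forces ◇^2φ at z, giving a w with zR^2w and yR^0w.
First-order correspondent: forall x forall z (x R^3 z -> exists w (x = w & z R^2 w)).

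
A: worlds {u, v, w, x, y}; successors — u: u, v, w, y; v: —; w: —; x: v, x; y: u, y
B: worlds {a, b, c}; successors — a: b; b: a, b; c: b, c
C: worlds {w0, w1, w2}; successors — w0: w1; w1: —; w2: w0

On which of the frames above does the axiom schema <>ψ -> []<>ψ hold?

This is the axiom for the Euclidean property; its first-order frame correspondent is forall x forall y forall z (Rxy & Rxz -> Ryz).
A: fails — Ruv and Ruv but not Rvv.
B: fails — Rba and Rba but not Raa.
C: fails — Rw0w1 and Rw0w1 but not Rw1w1.
Valid on no frame.

none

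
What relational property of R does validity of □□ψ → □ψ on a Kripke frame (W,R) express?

Density

Suppose □□ψ→□ψ is valid. Take Rxy and set V(ψ)={w : xR²w}. Then □□ψ at x, so □ψ at x, so ψ at y, i.e. ∃z(Rxz∧Rzy).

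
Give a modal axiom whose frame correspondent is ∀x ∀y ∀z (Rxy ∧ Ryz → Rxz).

□r → □□r

A defining formula is □r → □□r (the 4 axiom).
Suppose □r→□□r is valid. Take Rxy, Ryz and set V(r)={w : Rxw}. Then □r at x, so □□r at x, so □r at y, so r at z, i.e. Rxz.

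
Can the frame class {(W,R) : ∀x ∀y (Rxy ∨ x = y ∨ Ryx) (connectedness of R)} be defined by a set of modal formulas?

If a class were modally definable it would be closed under disjoint unions (Goldblatt–Thomason).
Take 2 disjoint single-world reflexive frames: each is trivially connected, but their disjoint union has 2 worlds with no edge between distinct components, so it is not connected.
So no modal formula (or set of formulas) defines exactly the connected frames.

Not definable by any modal formula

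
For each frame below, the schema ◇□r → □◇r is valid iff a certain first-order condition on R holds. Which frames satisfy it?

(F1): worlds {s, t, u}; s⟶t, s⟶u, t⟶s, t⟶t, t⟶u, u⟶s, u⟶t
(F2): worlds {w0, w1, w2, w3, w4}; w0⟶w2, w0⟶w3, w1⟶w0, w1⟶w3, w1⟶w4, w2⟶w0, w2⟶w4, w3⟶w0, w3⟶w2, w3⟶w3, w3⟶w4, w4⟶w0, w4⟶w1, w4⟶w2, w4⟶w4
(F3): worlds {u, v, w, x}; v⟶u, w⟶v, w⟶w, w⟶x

(F1)

This is the axiom for convergence; its first-order frame correspondent is ∀x ∀y ∀z (Rxy ∧ Rxz → ∃w (Ryw ∧ Rzw)).
(F1): condition met.
(F2): fails — Rw3w2 and Rw3w0 but w2 and w0 have no common successor.
(F3): fails — Rvu and Rvu but u and u have no common successor.
Valid on: (F1).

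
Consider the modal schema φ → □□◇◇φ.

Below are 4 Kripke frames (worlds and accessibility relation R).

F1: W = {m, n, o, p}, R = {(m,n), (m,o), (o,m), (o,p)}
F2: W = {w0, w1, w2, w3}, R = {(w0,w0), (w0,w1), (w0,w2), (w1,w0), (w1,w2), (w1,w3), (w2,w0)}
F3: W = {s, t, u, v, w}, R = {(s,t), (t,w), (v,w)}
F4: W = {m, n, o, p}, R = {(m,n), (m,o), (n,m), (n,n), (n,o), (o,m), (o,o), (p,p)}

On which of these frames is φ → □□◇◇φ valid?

The schema corresponds to a generalized confluence (Geach) condition: ∀x ∀z (xR²z → ∃w (x = w ∧ zR²w)).
F1: fails — mR²p but no w with m=w and pR²w.
F2: fails — w0R²w3 but no w with w0=w and w3R²w.
F3: fails — sR²w but no w* with s=w* and wR²w*.
F4: ✓.

F4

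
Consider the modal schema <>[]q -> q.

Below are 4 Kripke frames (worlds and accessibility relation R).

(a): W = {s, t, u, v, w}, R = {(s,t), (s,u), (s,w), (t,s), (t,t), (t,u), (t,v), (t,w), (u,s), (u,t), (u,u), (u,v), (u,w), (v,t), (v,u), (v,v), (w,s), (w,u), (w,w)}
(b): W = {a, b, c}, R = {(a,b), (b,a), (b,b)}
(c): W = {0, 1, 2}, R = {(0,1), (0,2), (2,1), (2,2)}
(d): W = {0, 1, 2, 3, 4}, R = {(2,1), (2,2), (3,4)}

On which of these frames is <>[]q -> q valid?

The schema corresponds to symmetry: forall x forall y (Rxy -> Ryx).
(a): fails — Rtw but not Rwt.
(b): ✓.
(c): fails — R01 but not R10.
(d): fails — R34 but not R43.

(b)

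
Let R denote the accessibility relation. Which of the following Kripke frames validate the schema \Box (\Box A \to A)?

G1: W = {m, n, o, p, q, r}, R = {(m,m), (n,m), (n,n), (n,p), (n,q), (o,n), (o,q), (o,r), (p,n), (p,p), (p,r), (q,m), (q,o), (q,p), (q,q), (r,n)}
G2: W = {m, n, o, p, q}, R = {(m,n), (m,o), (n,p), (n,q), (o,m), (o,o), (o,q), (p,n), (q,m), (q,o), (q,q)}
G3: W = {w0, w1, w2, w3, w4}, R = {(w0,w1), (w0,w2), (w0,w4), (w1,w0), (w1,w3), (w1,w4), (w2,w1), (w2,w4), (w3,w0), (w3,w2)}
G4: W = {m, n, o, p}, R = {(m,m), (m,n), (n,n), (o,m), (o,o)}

This is the axiom for shift-reflexivity; its first-order frame correspondent is \forall x \forall y (Rxy \to Ryy).
G1: fails — Rpr but not Rrr.
G2: fails — Rom but not Rmm.
G3: fails — Rw1w0 but not Rw0w0.
G4: ✓.

G4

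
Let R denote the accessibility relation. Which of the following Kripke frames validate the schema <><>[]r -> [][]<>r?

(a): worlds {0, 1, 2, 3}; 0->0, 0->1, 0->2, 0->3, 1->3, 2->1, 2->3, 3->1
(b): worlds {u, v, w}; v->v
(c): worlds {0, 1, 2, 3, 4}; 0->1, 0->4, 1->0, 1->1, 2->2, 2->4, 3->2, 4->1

(b)

This is the axiom for a generalized confluence (Geach) condition; its first-order frame correspondent is forall x forall y forall z ((x R^2 y & x R^2 z) -> exists w (yRw & zRw)).
(a): fails — 0R²1, 0R²3 but no w with 1Rw and 3Rw.
(b): condition met.
(c): fails — 2R²1, 2R²2 but no w with 1Rw and 2Rw.
Valid on: (b).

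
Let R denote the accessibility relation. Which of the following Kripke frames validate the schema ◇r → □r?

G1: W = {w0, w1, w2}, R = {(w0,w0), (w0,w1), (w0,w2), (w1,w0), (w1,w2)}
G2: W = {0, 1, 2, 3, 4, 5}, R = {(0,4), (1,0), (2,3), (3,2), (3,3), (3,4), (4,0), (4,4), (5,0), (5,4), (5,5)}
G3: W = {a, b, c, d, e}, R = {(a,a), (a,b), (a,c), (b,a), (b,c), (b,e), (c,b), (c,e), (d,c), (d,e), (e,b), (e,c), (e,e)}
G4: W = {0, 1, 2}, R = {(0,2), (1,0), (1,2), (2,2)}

The schema corresponds to partial functionality: ∀x ∀y ∀z (Rxy ∧ Rxz → y = z).
G1: fails — w0 sees both w0 and w1.
G2: fails — 3 sees both 2 and 3.
G3: fails — a sees both a and b.
G4: fails — 1 sees both 0 and 2.
Valid on no frame.

none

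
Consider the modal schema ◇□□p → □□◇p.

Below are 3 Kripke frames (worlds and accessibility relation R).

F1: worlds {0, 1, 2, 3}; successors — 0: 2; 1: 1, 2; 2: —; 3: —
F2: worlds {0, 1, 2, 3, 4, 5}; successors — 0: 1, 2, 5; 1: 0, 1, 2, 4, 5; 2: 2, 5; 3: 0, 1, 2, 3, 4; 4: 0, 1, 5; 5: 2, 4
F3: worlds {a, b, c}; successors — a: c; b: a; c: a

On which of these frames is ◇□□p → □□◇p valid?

F2, F3

Frame correspondent (Sahlqvist): ∀x ∀y ∀z ((xRy ∧ xR²z) → ∃w (yR²w ∧ zRw)) — i.e. a generalized confluence (Geach) condition.
F1: fails — 1R1, 1R²2 but no w with 1R²w and 2Rw.
F2: satisfies the condition.
F3: satisfies the condition.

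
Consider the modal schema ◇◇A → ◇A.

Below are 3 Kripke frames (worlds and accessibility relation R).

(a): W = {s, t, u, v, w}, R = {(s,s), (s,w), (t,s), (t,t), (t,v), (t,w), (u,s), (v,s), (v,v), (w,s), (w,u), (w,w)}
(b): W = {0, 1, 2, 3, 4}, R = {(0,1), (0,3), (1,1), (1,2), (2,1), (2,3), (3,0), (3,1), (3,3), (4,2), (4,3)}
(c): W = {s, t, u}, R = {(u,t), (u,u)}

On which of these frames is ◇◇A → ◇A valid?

(c)

The schema corresponds to transitivity: ∀x ∀y ∀z (Rxy ∧ Ryz → Rxz).
(a): fails — Rus and Rsw but not Ruw.
(b): fails — R31 and R12 but not R32.
(c): satisfies the condition.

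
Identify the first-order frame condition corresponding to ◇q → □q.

This is the CD axiom.
It corresponds to partial functionality: ∀x ∀y ∀z (Rxy ∧ Rxz → y = z).

partial functionality: ∀x ∀y ∀z (Rxy ∧ Rxz → y = z)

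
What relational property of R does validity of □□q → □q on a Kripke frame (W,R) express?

Suppose □□q→□q is valid. Take Rxy and set V(q)={w : xR²w}. Then □□q at x, so □q at x, so q at y, i.e. ∃z(Rxz∧Rzy).
Conversely, on a frame with density the schema holds at every world under every valuation.
Frame condition: ∀x ∀y (Rxy → ∃z (Rxz ∧ Rzy)).

density: ∀x ∀y (Rxy → ∃z (Rxz ∧ Rzy))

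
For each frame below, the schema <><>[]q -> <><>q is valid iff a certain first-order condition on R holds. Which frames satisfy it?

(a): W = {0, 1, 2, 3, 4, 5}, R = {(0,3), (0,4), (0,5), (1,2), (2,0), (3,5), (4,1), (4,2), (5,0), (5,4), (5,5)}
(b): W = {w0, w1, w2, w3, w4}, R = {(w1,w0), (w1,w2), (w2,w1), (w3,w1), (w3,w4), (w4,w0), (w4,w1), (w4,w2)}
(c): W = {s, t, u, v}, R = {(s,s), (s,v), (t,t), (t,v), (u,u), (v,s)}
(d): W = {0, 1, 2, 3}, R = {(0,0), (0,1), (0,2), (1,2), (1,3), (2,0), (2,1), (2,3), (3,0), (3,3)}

(c), (d)

The schema corresponds to a generalized confluence (Geach) condition: forall x forall y (x R^2 y -> exists w (yRw & x R^2 w)).
(a): fails — 1R²0 but no w with 0Rw and 1R²w.
(b): fails — w1R²w1 but no w with w1Rw and w1R²w.
(c): condition met.
(d): condition met.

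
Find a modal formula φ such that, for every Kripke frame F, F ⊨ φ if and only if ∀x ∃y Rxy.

The condition is seriality. The D schema □q → ◇q defines it.
Suppose □q→◇q is valid. At any x set V(q)=W. Then □q at x, so ◇q at x, so x has a successor.

□q → ◇q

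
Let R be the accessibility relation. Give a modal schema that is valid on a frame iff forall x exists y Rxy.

The condition is seriality. The D schema □q → ◇q defines it.
Suppose □q→◇q is valid. At any x set V(q)=W. Then □q at x, so ◇q at x, so x has a successor.

□q → ◇q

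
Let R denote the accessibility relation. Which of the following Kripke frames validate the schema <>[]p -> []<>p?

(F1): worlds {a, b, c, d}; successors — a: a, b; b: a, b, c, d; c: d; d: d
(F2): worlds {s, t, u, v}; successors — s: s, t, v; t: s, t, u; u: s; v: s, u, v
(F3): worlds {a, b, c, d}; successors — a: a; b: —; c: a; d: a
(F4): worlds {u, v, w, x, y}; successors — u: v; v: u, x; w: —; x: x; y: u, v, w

(F2), (F3)

This is the axiom for convergence; its first-order frame correspondent is forall x forall y forall z (Rxy & Rxz -> exists w (Ryw & Rzw)).
(F1): fails — Rbc and Rba but c and a have no common successor.
(F2): condition met.
(F3): condition met.
(F4): fails — Rvu and Rvx but u and x have no common successor.
Valid on: (F2), (F3).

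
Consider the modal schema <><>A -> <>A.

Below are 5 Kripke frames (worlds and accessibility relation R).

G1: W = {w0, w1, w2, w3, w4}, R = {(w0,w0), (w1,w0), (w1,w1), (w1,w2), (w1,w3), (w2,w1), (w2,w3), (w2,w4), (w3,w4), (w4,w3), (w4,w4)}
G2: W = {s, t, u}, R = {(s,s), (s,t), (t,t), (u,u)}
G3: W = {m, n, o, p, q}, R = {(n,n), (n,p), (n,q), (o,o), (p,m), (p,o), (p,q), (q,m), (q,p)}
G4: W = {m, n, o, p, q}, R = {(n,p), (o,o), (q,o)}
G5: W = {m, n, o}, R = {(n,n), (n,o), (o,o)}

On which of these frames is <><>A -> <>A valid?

This is the axiom for transitivity; its first-order frame correspondent is forall x forall y forall z (Rxy & Ryz -> Rxz).
G1: fails — Rw1w2 and Rw2w4 but not Rw1w4.
G2: ✓.
G3: fails — Rqp and Rpo but not Rqo.
G4: ✓.
G5: ✓.
Valid on: G2, G4, G5.

G2, G4, G5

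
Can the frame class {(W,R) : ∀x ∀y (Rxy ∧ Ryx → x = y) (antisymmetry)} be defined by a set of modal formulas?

No — not modally definable

Modal frame validity is preserved under surjective bounded morphisms.
The 8-cycle (worlds 0,1,2,3,4,5,6,7 with 0→1→2→3→4→5→6→7→0) is antisymmetric. Sending even-indexed worlds to • and odd-indexed worlds to ∘ is a surjective bounded morphism onto the two-world frame with •↔∘, which is not antisymmetric.
So the class is not modally definable.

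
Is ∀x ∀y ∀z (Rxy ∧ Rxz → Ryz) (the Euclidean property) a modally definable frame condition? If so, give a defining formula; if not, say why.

Definable; ◇r → □◇r defines it

This is a Sahlqvist condition; the 5 axiom ◇r → □◇r defines it.
Suppose ◇r→□◇r is valid. Take Rxy, Rxz and set V(r)={y}. Then ◇r at x, so □◇r at x, so ◇r at z, so some w with Rzw has r; w=y, i.e. Rzy. By symmetry of the argument, Ryz.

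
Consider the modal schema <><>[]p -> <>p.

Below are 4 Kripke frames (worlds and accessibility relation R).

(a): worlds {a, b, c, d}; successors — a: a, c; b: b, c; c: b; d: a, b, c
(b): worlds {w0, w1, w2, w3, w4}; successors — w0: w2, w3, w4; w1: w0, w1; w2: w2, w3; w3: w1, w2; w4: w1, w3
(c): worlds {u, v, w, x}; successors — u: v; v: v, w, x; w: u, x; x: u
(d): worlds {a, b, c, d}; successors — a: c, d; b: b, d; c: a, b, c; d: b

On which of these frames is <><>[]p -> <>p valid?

(d)

Frame correspondent (Sahlqvist): forall x forall y (x R^2 y -> exists w (yRw & xRw)) — i.e. a generalized confluence (Geach) condition.
(a): fails — aR²c but no w with cRw and aRw.
(b): fails — w0R²w1 but no w with w1Rw and w0Rw.
(c): fails — uR²w but no t with wRt and uRt.
(d): holds.
Valid on: (d).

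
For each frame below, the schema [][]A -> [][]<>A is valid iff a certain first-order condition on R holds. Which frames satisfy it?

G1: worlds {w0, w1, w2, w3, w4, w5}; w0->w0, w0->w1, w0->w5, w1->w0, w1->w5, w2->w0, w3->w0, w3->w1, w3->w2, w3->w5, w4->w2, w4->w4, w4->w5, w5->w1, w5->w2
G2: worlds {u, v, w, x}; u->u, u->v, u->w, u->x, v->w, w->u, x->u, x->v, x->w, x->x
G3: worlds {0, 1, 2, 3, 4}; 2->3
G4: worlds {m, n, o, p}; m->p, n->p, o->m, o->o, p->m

The schema corresponds to a generalized confluence (Geach) condition: forall x forall z (x R^2 z -> exists w (x R^2 w & zRw)).
G1: fails — w5R²w5 but no w with w5R²w and w5Rw.
G2: ✓.
G3: ✓.
G4: fails — mR²m but no w with mR²w and mRw.
Valid on: G2, G3.

G2, G3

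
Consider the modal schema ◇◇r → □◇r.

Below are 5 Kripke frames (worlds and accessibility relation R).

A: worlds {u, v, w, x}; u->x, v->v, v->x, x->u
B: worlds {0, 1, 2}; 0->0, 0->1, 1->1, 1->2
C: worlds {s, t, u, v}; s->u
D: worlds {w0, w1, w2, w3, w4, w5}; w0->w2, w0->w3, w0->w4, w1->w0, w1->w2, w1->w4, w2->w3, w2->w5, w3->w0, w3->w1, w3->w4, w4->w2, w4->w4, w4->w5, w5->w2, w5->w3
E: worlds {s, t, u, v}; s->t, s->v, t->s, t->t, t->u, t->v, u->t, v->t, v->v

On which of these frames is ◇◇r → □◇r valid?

C

This is the axiom for a generalized confluence (Geach) condition; its first-order frame correspondent is ∀x ∀y ∀z ((xR²y ∧ xRz) → ∃w (y = w ∧ zRw)).
A: fails — vR²u, vRv but no t with u=t and vRt.
B: fails — 0R²0, 0R1 but no w with 0=w and 1Rw.
C: satisfies the condition.
D: fails — w0R²w0, w0Rw2 but no w with w0=w and w2Rw.
E: fails — sR²s, sRv but no w with s=w and vRw.
Valid on: C.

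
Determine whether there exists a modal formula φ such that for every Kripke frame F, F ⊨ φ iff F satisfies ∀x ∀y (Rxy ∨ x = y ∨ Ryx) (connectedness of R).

Modal frame validity is preserved under disjoint unions.
Take 3 disjoint single-world reflexive frames: each is trivially connected, but their disjoint union has 3 worlds with no edge between distinct components, so it is not connected.
Hence connectedness of R is not modally definable.

No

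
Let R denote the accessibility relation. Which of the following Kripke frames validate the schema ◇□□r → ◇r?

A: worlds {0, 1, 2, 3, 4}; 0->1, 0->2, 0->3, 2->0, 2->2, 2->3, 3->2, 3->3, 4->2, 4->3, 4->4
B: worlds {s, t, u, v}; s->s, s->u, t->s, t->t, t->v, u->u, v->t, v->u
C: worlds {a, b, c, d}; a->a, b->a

B, C

Frame correspondent (Sahlqvist): ∀x ∀y (xRy → ∃w (yR²w ∧ xRw)) — i.e. a generalized confluence (Geach) condition.
A: fails — 0R1 but no w with 1R²w and 0Rw.
B: satisfies the condition.
C: satisfies the condition.
Valid on: B, C.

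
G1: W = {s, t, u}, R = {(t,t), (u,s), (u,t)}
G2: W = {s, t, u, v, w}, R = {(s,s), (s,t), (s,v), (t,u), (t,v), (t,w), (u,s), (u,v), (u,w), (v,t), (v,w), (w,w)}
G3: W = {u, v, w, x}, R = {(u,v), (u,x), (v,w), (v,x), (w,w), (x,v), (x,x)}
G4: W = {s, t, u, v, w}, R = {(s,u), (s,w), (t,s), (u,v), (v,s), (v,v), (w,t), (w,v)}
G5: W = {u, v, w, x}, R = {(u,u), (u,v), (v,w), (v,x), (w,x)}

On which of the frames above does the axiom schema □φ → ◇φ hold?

G2, G3, G4

The schema corresponds to seriality: ∀x ∃y Rxy.
G1: fails — world s has no successor.
G2: ✓.
G3: ✓.
G4: ✓.
G5: fails — world x has no successor.
Valid on: G2, G3, G4.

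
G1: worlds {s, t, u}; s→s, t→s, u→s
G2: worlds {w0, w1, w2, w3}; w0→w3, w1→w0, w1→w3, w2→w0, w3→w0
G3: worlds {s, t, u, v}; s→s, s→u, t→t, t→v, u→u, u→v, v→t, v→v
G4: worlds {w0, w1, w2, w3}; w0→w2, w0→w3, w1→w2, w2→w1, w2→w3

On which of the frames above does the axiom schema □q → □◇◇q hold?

G1, G2, G3

The schema corresponds to a generalized confluence (Geach) condition: ∀x ∀z (xRz → ∃w (xRw ∧ zR²w)).
G1: satisfies the condition.
G2: satisfies the condition.
G3: satisfies the condition.
G4: fails — w0Rw3 but no w with w0Rw and w3R²w.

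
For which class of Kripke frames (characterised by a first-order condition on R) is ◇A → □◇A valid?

Suppose ◇A→□◇A is valid. Take Rxy, Rxz and set V(A)={y}. Then ◇A at x, so □◇A at x, so ◇A at z, so some w with Rzw has A; w=y, i.e. Rzy. By symmetry of the argument, Ryz.

the Euclidean property: ∀x ∀y ∀z (Rxy ∧ Rxz → Ryz)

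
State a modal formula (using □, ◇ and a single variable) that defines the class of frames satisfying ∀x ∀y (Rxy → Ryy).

The condition is shift-reflexivity. The T□ schema □(□q → q) defines it.
Suppose □(□q→q) is valid. Take Rxy and set V(q)={w : Ryw}. Then at y, □q holds; since □(□q→q) at x, □q→q at y, so q at y, i.e. Ryy.

□(□q → q)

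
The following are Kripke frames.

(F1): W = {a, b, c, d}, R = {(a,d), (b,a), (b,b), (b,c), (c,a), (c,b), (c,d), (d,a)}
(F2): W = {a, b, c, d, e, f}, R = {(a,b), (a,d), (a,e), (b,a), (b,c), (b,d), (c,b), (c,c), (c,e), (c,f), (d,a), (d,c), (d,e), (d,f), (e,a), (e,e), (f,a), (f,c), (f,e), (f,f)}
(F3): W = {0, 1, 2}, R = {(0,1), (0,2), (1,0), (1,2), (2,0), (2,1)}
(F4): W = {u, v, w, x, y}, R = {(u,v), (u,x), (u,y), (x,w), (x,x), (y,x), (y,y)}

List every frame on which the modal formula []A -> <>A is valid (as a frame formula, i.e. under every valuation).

The schema corresponds to seriality: forall x exists y Rxy.
(F1): satisfies the condition.
(F2): satisfies the condition.
(F3): satisfies the condition.
(F4): fails — world v has no successor.
Valid on: (F1), (F2), (F3).

(F1), (F2), (F3)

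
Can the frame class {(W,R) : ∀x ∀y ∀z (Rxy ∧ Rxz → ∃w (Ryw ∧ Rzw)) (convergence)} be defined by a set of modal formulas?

This is a Sahlqvist condition; the .2 axiom ◇□p → □◇p defines it.

Yes, by ◇□p → □◇p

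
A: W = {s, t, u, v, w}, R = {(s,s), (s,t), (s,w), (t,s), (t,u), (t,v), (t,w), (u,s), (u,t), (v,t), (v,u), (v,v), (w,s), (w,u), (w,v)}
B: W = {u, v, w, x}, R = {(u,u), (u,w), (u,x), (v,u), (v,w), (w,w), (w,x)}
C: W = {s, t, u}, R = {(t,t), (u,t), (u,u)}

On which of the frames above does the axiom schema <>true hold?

The schema corresponds to seriality: forall x exists y Rxy.
A: holds.
B: fails — world x has no successor.
C: fails — world s has no successor.
Valid on: A.

A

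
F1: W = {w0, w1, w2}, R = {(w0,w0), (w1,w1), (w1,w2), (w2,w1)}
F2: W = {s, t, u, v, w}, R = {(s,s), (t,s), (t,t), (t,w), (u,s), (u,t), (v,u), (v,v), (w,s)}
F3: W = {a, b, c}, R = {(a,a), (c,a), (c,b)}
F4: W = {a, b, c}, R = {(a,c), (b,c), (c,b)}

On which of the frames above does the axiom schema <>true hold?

Frame correspondent (Sahlqvist): forall x exists y Rxy — i.e. seriality.
F1: condition met.
F2: condition met.
F3: fails — world b has no successor.
F4: condition met.
Valid on: F1, F2, F4.

F1, F2, F4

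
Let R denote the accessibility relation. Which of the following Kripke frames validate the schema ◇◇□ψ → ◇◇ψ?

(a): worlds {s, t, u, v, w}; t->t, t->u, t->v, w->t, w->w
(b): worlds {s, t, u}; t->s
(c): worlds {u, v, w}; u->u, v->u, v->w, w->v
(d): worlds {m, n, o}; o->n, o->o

Frame correspondent (Sahlqvist): ∀x ∀y (xR²y → ∃w (yRw ∧ xR²w)) — i.e. a generalized confluence (Geach) condition.
(a): fails — tR²u but no w* with uRw* and tR²w*.
(b): condition met.
(c): fails — wR²w but no t with wRt and wR²t.
(d): fails — oR²n but no w with nRw and oR²w.
Valid on: (b).

(b)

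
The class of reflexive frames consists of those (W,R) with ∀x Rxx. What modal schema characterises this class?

This is reflexivity; the standard corresponding axiom is T: □s → s.
Suppose □s→s is valid. At any x set V(s)={w : Rxw}. Then □s holds at x, so s holds at x, i.e. Rxx.

□s → s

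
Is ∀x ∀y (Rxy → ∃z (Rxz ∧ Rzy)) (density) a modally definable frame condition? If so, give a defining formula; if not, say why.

Yes: it is density, defined by the C4 schema □□r → □r.
Suppose □□r→□r is valid. Take Rxy and set V(r)={w : xR²w}. Then □□r at x, so □r at x, so r at y, i.e. ∃z(Rxz∧Rzy).

Definable; □□r → □r defines it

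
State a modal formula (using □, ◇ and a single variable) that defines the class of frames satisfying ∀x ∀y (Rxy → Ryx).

p → □◇p

A defining formula is p → □◇p (the B axiom).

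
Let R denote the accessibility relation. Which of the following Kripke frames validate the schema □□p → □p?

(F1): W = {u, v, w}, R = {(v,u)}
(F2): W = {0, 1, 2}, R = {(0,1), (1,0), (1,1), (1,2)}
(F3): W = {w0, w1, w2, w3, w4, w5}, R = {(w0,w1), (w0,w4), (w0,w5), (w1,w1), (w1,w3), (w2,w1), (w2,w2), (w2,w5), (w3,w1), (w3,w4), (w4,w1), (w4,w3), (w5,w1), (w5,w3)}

(F2)

This is the axiom for density; its first-order frame correspondent is ∀x ∀y (Rxy → ∃z (Rxz ∧ Rzy)).
(F1): fails — Rvu but no z with Rvz and Rzu.
(F2): ✓.
(F3): fails — Rw0w4 but no z with Rw0z and Rzw4.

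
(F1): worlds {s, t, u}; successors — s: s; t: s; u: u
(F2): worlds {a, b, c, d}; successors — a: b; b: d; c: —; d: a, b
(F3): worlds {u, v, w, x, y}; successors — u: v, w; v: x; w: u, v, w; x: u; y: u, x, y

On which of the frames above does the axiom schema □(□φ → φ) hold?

The schema corresponds to shift-reflexivity: ∀x ∀y (Rxy → Ryy).
(F1): ✓.
(F2): fails — Rdb but not Rbb.
(F3): fails — Ruv but not Rvv.

(F1)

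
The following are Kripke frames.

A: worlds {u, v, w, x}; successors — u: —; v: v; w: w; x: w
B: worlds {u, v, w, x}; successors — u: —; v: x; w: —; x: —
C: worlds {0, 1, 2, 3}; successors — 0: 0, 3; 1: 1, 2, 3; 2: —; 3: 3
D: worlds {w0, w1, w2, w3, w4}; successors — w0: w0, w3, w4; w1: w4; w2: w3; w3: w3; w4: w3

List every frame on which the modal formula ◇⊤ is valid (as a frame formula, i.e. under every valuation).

D

Frame correspondent (Sahlqvist): ∀x ∃y Rxy — i.e. seriality.
A: fails — world u has no successor.
B: fails — world u has no successor.
C: fails — world 2 has no successor.
D: ✓.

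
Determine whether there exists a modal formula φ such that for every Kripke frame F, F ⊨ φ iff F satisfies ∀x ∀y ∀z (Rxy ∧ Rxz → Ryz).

Yes, by ◇r → □◇r

This is a Sahlqvist condition; the 5 axiom ◇r → □◇r defines it.
Suppose ◇r→□◇r is valid. Take Rxy, Rxz and set V(r)={y}. Then ◇r at x, so □◇r at x, so ◇r at z, so some w with Rzw has r; w=y, i.e. Rzy. By symmetry of the argument, Ryz.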